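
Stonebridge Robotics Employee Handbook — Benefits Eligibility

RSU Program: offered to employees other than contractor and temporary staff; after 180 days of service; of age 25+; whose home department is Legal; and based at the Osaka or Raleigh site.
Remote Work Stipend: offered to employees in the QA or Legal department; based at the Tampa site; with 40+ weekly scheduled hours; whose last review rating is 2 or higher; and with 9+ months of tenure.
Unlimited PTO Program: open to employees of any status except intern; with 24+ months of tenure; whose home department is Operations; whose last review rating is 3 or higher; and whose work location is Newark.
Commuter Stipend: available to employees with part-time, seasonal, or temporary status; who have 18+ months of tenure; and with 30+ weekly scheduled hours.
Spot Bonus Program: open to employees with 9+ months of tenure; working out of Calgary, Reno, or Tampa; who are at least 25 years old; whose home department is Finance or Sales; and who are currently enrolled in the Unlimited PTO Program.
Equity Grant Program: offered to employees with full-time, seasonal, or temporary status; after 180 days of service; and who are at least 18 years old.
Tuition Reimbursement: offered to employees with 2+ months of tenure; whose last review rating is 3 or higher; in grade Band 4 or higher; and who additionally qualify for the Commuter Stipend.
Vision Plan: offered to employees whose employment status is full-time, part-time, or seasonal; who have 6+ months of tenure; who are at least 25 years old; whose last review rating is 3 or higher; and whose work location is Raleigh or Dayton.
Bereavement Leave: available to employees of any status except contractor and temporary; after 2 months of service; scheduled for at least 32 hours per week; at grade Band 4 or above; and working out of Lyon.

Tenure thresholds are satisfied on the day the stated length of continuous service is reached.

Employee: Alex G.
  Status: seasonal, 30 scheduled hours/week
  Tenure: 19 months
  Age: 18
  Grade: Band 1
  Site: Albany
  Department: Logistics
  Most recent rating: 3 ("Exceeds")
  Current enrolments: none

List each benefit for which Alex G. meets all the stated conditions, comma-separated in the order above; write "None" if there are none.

Commuter Stipend, Equity Grant Program

RSU Program — status seasonal ✓ (not excluded); service 19 months ≥ 180 days ✓; age 18 < 25 ✗ → not eligible.
Remote Work Stipend — dept Logistics ✗ → not eligible.
Unlimited PTO Program — status seasonal ✓ (not excluded); service 19 months < 24 months ✗ → not eligible.
Commuter Stipend — status seasonal ✓; service 19 months ≥ 18 months ✓; 30 hrs/wk ≥ 30 ✓ → eligible.
Spot Bonus Program — service 19 months ≥ 9 months ✓; site Albany ✗ (not Calgary, Reno, or Tampa) → not eligible.
Equity Grant Program — status seasonal ✓; service 19 months ≥ 180 days ✓; age 18 ≥ 18 ✓ → eligible.
Tuition Reimbursement — service 19 months ≥ 2 months ✓; rating 3 ≥ 3 ✓; grade Band 1 < Band 4 ✗ → not eligible.
Vision Plan — status seasonal ✓; service 19 months ≥ 6 months ✓; age 18 < 25 ✗ → not eligible.
Bereavement Leave — status seasonal ✓ (not excluded); service 19 months ≥ 2 months ✓; 30 hrs/wk < 32 ✗ → not eligible.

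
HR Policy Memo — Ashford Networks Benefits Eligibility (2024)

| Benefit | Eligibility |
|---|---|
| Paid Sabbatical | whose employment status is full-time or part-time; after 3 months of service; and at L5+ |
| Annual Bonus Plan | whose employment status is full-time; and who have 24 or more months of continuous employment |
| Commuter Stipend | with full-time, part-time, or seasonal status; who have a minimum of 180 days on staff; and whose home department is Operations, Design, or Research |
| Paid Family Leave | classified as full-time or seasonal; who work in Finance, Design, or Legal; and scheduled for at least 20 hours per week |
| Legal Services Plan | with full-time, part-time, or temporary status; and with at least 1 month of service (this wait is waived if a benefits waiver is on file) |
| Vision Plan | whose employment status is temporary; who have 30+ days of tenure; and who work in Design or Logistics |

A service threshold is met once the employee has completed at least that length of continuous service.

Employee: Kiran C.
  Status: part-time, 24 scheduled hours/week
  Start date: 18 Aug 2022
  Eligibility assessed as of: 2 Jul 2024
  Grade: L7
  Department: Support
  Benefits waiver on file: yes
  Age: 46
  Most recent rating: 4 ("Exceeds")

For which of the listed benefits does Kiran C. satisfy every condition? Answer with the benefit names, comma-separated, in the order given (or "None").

Paid Sabbatical, Legal Services Plan

Service from 18 Aug 2022 to 2 Jul 2024: 684 days.
Paid Sabbatical — status part-time ✓; service 684 days ≥ 3 months (≈90 days) ✓; grade L7 ≥ L5 ✓ → eligible.
Annual Bonus Plan — status part-time ✗ (requires full-time) → not eligible.
Commuter Stipend — status part-time ✓; service 684 days ≥ 180 days ✓; dept Support ✗ → not eligible.
Paid Family Leave — status part-time ✗ (requires full-time or seasonal) → not eligible.
Legal Services Plan — status part-time ✓; benefits waiver on file ✓ → eligible.
Vision Plan — status part-time ✗ (requires temporary) → not eligible.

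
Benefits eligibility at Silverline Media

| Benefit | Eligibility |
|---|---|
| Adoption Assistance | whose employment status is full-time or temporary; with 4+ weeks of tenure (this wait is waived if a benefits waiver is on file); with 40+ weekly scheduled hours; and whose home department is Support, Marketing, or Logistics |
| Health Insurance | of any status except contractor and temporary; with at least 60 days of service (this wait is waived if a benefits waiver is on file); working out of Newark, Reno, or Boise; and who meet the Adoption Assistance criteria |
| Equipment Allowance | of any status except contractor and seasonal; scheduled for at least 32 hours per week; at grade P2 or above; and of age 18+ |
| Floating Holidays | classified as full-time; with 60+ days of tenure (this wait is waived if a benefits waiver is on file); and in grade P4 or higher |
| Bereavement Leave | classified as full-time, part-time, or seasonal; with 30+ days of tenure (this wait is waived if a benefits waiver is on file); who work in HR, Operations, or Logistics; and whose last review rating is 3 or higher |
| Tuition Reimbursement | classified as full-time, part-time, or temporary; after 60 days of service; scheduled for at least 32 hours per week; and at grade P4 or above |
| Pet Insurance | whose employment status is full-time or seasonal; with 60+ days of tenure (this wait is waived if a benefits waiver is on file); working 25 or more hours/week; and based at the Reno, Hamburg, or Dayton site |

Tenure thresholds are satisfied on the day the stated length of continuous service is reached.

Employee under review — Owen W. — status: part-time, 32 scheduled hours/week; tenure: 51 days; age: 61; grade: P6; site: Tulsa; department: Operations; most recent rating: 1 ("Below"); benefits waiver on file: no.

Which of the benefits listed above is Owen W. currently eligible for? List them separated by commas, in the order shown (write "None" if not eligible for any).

Equipment Allowance

Adoption Assistance — status part-time ✗ (requires full-time or temporary) → not eligible.
Health Insurance — status part-time ✓ (not excluded); no waiver, service 51 days < 60 days ✗ → not eligible.
Equipment Allowance — status part-time ✓ (not excluded); 32 hrs/wk ≥ 32 ✓; grade P6 ≥ P2 ✓; age 61 ≥ 18 ✓ → eligible.
Floating Holidays — status part-time ✗ (requires full-time) → not eligible.
Bereavement Leave — status part-time ✓; no waiver, service 51 days ≥ 30 days ✓; dept Operations ✓; rating 1 < 3 ✗ → not eligible.
Tuition Reimbursement — status part-time ✓; service 51 days < 60 days ✗ → not eligible.
Pet Insurance — status part-time ✗ (requires full-time or seasonal) → not eligible.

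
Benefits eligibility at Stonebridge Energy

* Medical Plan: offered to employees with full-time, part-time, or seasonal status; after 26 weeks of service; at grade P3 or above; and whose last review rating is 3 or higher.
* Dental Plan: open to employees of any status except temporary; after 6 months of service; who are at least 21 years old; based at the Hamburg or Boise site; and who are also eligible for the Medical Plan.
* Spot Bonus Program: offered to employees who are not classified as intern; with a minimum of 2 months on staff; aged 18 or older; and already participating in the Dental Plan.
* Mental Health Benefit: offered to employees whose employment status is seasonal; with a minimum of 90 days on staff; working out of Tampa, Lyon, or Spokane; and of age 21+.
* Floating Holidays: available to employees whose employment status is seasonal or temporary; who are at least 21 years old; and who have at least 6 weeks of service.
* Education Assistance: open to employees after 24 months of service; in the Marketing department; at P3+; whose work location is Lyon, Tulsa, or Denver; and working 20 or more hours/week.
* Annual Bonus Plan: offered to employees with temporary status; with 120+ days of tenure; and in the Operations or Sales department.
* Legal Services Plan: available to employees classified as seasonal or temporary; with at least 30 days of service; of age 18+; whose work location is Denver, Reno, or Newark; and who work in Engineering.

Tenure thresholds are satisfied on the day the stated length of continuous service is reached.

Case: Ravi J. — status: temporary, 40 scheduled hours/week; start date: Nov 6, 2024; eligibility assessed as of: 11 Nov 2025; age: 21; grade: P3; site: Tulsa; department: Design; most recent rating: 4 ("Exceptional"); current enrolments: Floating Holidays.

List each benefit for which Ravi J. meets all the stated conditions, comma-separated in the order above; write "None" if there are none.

Floating Holidays

Service from Nov 6, 2024 to 11 Nov 2025: 370 days.
Medical Plan — status temporary ✗ (requires full-time, part-time, or seasonal) → not eligible.
Dental Plan — status temporary ✗ (excluded) → not eligible.
Spot Bonus Program — status temporary ✓ (not excluded); service 370 days ≥ 2 months (≈60 days) ✓; age 21 ≥ 18 ✓; not enrolled in Dental Plan ✗ → not eligible.
Mental Health Benefit — status temporary ✗ (requires seasonal) → not eligible.
Floating Holidays — status temporary ✓; age 21 ≥ 21 ✓; service 370 days ≥ 6 weeks (≈42 days) ✓ → eligible.
Education Assistance — service 370 days < 24 months (≈720 days) ✗ → not eligible.
Annual Bonus Plan — status temporary ✓; service 370 days ≥ 120 days ✓; dept Design ✗ → not eligible.
Legal Services Plan — status temporary ✓; service 370 days ≥ 30 days ✓; age 21 ≥ 18 ✓; site Tulsa ✗ (not Denver, Reno, or Newark) → not eligible.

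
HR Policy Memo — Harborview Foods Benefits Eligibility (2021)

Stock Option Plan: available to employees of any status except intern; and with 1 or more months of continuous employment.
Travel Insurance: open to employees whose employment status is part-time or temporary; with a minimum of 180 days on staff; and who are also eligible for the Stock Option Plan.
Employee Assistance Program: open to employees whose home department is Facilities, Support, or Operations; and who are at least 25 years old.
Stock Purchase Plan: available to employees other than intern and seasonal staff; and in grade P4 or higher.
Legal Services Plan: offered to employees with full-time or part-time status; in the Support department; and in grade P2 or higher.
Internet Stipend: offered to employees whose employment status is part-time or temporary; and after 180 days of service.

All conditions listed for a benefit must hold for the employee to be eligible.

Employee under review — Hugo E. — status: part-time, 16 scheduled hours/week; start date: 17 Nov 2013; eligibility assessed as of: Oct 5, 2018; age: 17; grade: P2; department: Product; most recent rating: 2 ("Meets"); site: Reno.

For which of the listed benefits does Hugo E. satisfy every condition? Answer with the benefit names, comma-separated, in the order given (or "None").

Service from 17 Nov 2013 to Oct 5, 2018: 1783 days.
Stock Option Plan — status part-time ✓ (not excluded); service 1783 days ≥ 1 month (≈30 days) ✓ → eligible.
Travel Insurance — status part-time ✓; service 1783 days ≥ 180 days ✓; eligible for Stock Option Plan ✓ → eligible.
Employee Assistance Program — dept Product ✗ → not eligible.
Stock Purchase Plan — status part-time ✓ (not excluded); grade P2 < P4 ✗ → not eligible.
Legal Services Plan — status part-time ✓; dept Product ✗ → not eligible.
Internet Stipend — status part-time ✓; service 1783 days ≥ 180 days ✓ → eligible.

Stock Option Plan, Travel Insurance, Internet Stipend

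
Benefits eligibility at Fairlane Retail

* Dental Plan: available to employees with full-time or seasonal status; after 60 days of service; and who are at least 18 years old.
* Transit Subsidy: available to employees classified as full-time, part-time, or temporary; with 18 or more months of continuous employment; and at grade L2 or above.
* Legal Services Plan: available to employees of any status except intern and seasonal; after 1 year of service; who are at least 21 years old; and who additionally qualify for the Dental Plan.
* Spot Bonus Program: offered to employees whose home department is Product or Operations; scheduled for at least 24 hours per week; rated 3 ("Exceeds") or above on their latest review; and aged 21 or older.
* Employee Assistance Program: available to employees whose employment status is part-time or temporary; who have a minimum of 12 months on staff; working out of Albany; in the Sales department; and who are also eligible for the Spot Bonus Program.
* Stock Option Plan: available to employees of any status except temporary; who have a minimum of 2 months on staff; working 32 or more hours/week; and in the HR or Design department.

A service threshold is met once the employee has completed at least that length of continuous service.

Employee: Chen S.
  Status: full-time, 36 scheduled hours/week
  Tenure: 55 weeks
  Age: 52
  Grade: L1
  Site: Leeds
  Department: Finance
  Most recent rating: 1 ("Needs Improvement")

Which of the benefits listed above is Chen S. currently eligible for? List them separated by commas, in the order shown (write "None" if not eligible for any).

Dental Plan — status full-time ✓; service 55 weeks ≥ 60 days ✓; age 52 ≥ 18 ✓ → eligible.
Transit Subsidy — status full-time ✓; service 55 weeks < 18 months (≈540 days) ✗ → not eligible.
Legal Services Plan — status full-time ✓ (not excluded); service 55 weeks ≥ 1 year (≈365 days) ✓; age 52 ≥ 21 ✓; eligible for Dental Plan ✓ → eligible.
Spot Bonus Program — dept Finance ✗ → not eligible.
Employee Assistance Program — status full-time ✗ (requires part-time or temporary) → not eligible.
Stock Option Plan — status full-time ✓ (not excluded); service 55 weeks ≥ 2 months (≈60 days) ✓; 36 hrs/wk ≥ 32 ✓; dept Finance ✗ → not eligible.

Dental Plan, Legal Services Plan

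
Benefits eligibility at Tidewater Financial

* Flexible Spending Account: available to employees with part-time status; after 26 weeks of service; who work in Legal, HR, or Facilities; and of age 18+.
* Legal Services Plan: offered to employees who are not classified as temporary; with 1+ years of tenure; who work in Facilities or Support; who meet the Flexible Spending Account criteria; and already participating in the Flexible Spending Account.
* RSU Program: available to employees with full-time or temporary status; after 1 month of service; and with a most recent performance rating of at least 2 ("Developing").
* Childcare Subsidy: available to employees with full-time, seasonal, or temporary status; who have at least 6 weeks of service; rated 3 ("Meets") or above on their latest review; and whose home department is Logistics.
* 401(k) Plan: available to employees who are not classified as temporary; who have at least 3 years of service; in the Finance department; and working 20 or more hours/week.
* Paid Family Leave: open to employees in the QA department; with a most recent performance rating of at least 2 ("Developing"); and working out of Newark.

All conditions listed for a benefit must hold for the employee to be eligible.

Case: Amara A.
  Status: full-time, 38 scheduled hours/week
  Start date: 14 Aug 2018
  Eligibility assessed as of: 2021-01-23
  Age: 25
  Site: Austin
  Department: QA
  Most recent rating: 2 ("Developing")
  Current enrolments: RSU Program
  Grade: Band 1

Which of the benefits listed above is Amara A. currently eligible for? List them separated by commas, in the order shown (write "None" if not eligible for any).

RSU Program

Service from 14 Aug 2018 to 2021-01-23: 893 days.
Flexible Spending Account — status full-time ✗ (requires part-time) → not eligible.
Legal Services Plan — status full-time ✓ (not excluded); service 893 days ≥ 1 year (≈365 days) ✓; dept QA ✗ → not eligible.
RSU Program — status full-time ✓; service 893 days ≥ 1 month (≈30 days) ✓; rating 2 ≥ 2 ✓ → eligible.
Childcare Subsidy — status full-time ✓; service 893 days ≥ 6 weeks (≈42 days) ✓; rating 2 < 3 ✗ → not eligible.
401(k) Plan — status full-time ✓ (not excluded); service 893 days < 3 years (≈1095 days) ✗ → not eligible.
Paid Family Leave — dept QA ✓; rating 2 ≥ 2 ✓; site Austin ✗ (not Newark) → not eligible.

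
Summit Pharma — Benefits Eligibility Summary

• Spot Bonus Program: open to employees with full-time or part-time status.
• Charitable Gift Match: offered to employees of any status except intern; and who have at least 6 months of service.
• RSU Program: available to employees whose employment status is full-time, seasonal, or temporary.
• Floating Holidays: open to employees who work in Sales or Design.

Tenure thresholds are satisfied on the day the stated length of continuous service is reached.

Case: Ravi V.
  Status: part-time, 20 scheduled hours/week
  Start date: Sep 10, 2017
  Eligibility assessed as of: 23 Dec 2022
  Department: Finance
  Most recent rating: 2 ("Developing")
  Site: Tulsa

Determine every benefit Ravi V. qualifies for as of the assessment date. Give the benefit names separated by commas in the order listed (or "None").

Spot Bonus Program, Charitable Gift Match

Service from Sep 10, 2017 to 23 Dec 2022: 1930 days.
Spot Bonus Program — status part-time ✓ → eligible.
Charitable Gift Match — status part-time ✓ (not excluded); service 1930 days ≥ 6 months (≈180 days) ✓ → eligible.
RSU Program — status part-time ✗ (requires full-time, seasonal, or temporary) → not eligible.
Floating Holidays — dept Finance ✗ → not eligible.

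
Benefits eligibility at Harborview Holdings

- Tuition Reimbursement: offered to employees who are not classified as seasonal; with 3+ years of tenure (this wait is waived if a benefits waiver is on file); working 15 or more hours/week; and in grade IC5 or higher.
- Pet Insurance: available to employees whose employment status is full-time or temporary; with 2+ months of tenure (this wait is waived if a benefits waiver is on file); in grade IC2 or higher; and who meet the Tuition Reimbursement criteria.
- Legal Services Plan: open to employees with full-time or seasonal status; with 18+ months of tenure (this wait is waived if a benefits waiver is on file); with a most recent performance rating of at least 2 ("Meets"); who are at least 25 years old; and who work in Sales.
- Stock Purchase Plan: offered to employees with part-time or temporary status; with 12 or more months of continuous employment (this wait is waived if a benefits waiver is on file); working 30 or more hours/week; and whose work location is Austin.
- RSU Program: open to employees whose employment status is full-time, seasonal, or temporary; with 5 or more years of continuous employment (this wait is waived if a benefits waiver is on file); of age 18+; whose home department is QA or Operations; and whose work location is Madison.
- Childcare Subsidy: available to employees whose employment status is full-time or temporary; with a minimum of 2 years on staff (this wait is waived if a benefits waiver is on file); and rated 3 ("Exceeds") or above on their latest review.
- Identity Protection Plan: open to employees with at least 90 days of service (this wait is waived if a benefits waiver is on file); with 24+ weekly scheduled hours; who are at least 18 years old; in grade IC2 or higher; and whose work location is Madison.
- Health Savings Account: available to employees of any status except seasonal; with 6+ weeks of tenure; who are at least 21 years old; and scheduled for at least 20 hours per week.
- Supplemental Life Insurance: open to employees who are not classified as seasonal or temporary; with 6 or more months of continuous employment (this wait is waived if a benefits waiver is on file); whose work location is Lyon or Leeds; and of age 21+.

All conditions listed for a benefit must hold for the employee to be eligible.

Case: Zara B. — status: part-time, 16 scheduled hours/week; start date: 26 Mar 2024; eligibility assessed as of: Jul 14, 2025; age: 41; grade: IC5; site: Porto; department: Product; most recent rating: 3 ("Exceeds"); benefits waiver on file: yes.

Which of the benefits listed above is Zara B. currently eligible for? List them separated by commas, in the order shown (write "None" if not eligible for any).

Service from 26 Mar 2024 to Jul 14, 2025: 475 days.
Tuition Reimbursement — status part-time ✓ (not excluded); benefits waiver on file ✓; 16 hrs/wk ≥ 15 ✓; grade IC5 ≥ IC5 ✓ → eligible.
Pet Insurance — status part-time ✗ (requires full-time or temporary) → not eligible.
Legal Services Plan — status part-time ✗ (requires full-time or seasonal) → not eligible.
Stock Purchase Plan — status part-time ✓; benefits waiver on file ✓; 16 hrs/wk < 30 ✗ → not eligible.
RSU Program — status part-time ✗ (requires full-time, seasonal, or temporary) → not eligible.
Childcare Subsidy — status part-time ✗ (requires full-time or temporary) → not eligible.
Identity Protection Plan — benefits waiver on file ✓; 16 hrs/wk < 24 ✗ → not eligible.
Health Savings Account — status part-time ✓ (not excluded); service 475 days ≥ 6 weeks (≈42 days) ✓; age 41 ≥ 21 ✓; 16 hrs/wk < 20 ✗ → not eligible.
Supplemental Life Insurance — status part-time ✓ (not excluded); benefits waiver on file ✓; site Porto ✗ (not Lyon or Leeds) → not eligible.

Tuition Reimbursement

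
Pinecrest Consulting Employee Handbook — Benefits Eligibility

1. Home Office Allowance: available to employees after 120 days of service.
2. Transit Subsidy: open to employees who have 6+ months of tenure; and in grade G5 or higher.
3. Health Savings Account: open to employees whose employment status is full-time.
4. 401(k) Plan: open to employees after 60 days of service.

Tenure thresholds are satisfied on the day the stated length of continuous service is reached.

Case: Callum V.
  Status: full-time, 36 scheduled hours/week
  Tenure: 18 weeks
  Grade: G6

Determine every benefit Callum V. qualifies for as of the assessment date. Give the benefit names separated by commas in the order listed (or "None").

Home Office Allowance, Health Savings Account, 401(k) Plan

Home Office Allowance — service 18 weeks ≥ 120 days ✓ → eligible.
Transit Subsidy — service 18 weeks < 6 months (≈180 days) ✗ → not eligible.
Health Savings Account — status full-time ✓ → eligible.
401(k) Plan — service 18 weeks ≥ 60 days ✓ → eligible.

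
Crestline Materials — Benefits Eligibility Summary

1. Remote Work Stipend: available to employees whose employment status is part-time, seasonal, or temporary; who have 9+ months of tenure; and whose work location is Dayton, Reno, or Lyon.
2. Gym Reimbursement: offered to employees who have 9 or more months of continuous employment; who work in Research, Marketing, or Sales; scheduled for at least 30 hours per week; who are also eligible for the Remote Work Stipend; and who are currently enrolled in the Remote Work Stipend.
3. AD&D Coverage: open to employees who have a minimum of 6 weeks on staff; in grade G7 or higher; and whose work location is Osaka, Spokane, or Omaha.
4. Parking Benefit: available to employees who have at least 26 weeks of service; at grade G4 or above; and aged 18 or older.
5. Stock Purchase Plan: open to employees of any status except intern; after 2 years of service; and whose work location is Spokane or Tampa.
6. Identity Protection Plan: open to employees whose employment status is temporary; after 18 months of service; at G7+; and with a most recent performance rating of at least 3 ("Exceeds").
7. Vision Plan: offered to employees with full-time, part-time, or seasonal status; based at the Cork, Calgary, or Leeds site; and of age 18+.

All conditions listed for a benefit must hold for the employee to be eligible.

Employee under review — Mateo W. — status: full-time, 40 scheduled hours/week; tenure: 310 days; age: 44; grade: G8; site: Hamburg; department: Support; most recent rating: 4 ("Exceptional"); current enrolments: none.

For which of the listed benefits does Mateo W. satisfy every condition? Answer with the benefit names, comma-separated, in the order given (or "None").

Remote Work Stipend — status full-time ✗ (requires part-time, seasonal, or temporary) → not eligible.
Gym Reimbursement — service 310 days ≥ 9 months (≈270 days) ✓; dept Support ✗ → not eligible.
AD&D Coverage — service 310 days ≥ 6 weeks (≈42 days) ✓; grade G8 ≥ G7 ✓; site Hamburg ✗ (not Osaka, Spokane, or Omaha) → not eligible.
Parking Benefit — service 310 days ≥ 26 weeks (≈182 days) ✓; grade G8 ≥ G4 ✓; age 44 ≥ 18 ✓ → eligible.
Stock Purchase Plan — status full-time ✓ (not excluded); service 310 days < 2 years (≈730 days) ✗ → not eligible.
Identity Protection Plan — status full-time ✗ (requires temporary) → not eligible.
Vision Plan — status full-time ✓; site Hamburg ✗ (not Cork, Calgary, or Leeds) → not eligible.

Parking Benefit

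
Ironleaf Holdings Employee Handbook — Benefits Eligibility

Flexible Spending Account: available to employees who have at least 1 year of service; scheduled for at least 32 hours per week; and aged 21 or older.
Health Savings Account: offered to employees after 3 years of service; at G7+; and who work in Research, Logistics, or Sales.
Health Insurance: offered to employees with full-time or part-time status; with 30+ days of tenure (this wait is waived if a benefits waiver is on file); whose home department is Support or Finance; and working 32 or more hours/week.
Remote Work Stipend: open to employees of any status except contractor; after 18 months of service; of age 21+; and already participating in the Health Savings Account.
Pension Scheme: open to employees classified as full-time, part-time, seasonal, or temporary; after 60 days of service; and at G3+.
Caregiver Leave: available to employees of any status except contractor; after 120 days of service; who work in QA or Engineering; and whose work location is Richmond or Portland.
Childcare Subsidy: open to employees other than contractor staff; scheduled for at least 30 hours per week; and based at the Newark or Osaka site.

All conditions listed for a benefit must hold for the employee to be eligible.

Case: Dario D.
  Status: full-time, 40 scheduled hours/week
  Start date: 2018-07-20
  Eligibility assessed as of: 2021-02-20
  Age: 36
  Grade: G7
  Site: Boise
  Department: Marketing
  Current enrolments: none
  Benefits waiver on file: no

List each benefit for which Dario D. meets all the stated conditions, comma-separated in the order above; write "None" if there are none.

Flexible Spending Account, Pension Scheme

Service from 2018-07-20 to 2021-02-20: 946 days.
Flexible Spending Account — service 946 days ≥ 1 year (≈365 days) ✓; 40 hrs/wk ≥ 32 ✓; age 36 ≥ 21 ✓ → eligible.
Health Savings Account — service 946 days < 3 years (≈1095 days) ✗ → not eligible.
Health Insurance — status full-time ✓; no waiver, service 946 days ≥ 30 days ✓; dept Marketing ✗ → not eligible.
Remote Work Stipend — status full-time ✓ (not excluded); service 946 days ≥ 18 months (≈540 days) ✓; age 36 ≥ 21 ✓; not enrolled in Health Savings Account ✗ → not eligible.
Pension Scheme — status full-time ✓; service 946 days ≥ 60 days ✓; grade G7 ≥ G3 ✓ → eligible.
Caregiver Leave — status full-time ✓ (not excluded); service 946 days ≥ 120 days ✓; dept Marketing ✗ → not eligible.
Childcare Subsidy — status full-time ✓ (not excluded); 40 hrs/wk ≥ 30 ✓; site Boise ✗ (not Newark or Osaka) → not eligible.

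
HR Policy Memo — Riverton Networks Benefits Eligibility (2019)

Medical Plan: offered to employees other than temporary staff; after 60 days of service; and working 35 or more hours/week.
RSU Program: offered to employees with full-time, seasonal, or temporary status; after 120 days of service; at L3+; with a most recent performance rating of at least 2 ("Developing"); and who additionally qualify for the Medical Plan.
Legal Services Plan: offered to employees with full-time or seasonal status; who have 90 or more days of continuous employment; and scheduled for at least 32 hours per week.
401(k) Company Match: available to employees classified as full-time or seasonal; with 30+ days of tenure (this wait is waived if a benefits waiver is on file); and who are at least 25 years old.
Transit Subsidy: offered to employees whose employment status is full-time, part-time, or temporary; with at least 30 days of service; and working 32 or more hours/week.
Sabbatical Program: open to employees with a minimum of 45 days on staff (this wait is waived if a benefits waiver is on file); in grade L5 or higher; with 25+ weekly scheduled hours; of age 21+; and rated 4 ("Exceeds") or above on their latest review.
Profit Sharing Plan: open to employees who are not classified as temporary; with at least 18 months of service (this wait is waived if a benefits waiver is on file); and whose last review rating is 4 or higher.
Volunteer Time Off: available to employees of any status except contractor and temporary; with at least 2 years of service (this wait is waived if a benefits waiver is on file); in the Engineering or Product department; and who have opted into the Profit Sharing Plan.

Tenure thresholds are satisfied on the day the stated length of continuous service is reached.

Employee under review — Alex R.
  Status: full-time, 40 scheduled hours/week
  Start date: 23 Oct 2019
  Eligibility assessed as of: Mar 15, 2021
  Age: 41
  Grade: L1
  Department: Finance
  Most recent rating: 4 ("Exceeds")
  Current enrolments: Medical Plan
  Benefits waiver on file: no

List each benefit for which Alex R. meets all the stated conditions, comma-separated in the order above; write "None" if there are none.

Medical Plan, Legal Services Plan, 401(k) Company Match, Transit Subsidy

Service from 23 Oct 2019 to Mar 15, 2021: 509 days.
Medical Plan — status full-time ✓ (not excluded); service 509 days ≥ 60 days ✓; 40 hrs/wk ≥ 35 ✓ → eligible.
RSU Program — status full-time ✓; service 509 days ≥ 120 days ✓; grade L1 < L3 ✗ → not eligible.
Legal Services Plan — status full-time ✓; service 509 days ≥ 90 days ✓; 40 hrs/wk ≥ 32 ✓ → eligible.
401(k) Company Match — status full-time ✓; no waiver, service 509 days ≥ 30 days ✓; age 41 ≥ 25 ✓ → eligible.
Transit Subsidy — status full-time ✓; service 509 days ≥ 30 days ✓; 40 hrs/wk ≥ 32 ✓ → eligible.
Sabbatical Program — no waiver, service 509 days ≥ 45 days ✓; grade L1 < L5 ✗ → not eligible.
Profit Sharing Plan — status full-time ✓ (not excluded); no waiver, service 509 days < 18 months (≈540 days) ✗ → not eligible.
Volunteer Time Off — status full-time ✓ (not excluded); no waiver, service 509 days < 2 years (≈730 days) ✗ → not eligible.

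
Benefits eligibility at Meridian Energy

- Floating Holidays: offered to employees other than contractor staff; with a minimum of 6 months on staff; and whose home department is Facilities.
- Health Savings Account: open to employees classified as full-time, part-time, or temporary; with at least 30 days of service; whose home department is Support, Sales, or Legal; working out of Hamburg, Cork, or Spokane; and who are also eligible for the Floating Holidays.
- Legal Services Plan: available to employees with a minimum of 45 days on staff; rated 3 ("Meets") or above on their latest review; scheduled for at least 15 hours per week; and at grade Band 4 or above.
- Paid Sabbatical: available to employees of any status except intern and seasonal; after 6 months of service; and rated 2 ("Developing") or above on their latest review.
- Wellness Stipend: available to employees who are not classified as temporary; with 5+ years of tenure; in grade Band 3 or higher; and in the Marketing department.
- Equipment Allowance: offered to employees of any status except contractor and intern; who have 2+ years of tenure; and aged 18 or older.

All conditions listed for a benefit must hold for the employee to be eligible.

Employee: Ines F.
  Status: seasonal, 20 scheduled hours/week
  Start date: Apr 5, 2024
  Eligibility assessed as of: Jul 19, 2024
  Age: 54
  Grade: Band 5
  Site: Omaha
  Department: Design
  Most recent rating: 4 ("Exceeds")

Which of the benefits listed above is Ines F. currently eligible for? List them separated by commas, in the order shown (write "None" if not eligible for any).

Legal Services Plan

Service from Apr 5, 2024 to Jul 19, 2024: 105 days.
Floating Holidays — status seasonal ✓ (not excluded); service 105 days < 6 months (≈180 days) ✗ → not eligible.
Health Savings Account — status seasonal ✗ (requires full-time, part-time, or temporary) → not eligible.
Legal Services Plan — service 105 days ≥ 45 days ✓; rating 4 ≥ 3 ✓; 20 hrs/wk ≥ 15 ✓; grade Band 5 ≥ Band 4 ✓ → eligible.
Paid Sabbatical — status seasonal ✗ (excluded) → not eligible.
Wellness Stipend — status seasonal ✓ (not excluded); service 105 days < 5 years (≈1825 days) ✗ → not eligible.
Equipment Allowance — status seasonal ✓ (not excluded); service 105 days < 2 years (≈730 days) ✗ → not eligible.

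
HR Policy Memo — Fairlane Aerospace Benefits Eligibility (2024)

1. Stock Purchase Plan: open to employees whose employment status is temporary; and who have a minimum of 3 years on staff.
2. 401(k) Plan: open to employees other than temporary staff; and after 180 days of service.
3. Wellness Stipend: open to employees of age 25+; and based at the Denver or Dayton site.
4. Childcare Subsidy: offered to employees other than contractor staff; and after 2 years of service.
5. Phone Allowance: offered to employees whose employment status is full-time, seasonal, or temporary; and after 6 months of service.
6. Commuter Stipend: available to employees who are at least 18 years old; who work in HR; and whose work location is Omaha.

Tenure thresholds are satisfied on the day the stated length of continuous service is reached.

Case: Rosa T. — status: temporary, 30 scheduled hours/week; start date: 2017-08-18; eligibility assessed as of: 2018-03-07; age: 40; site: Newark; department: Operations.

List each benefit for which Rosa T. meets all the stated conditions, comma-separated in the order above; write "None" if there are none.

Service from 2017-08-18 to 2018-03-07: 201 days.
Stock Purchase Plan — status temporary ✓; service 201 days < 3 years (≈1095 days) ✗ → not eligible.
401(k) Plan — status temporary ✗ (excluded) → not eligible.
Wellness Stipend — age 40 ≥ 25 ✓; site Newark ✗ (not Denver or Dayton) → not eligible.
Childcare Subsidy — status temporary ✓ (not excluded); service 201 days < 2 years (≈730 days) ✗ → not eligible.
Phone Allowance — status temporary ✓; service 201 days ≥ 6 months (≈180 days) ✓ → eligible.
Commuter Stipend — age 40 ≥ 18 ✓; dept Operations ✗ → not eligible.

Phone Allowance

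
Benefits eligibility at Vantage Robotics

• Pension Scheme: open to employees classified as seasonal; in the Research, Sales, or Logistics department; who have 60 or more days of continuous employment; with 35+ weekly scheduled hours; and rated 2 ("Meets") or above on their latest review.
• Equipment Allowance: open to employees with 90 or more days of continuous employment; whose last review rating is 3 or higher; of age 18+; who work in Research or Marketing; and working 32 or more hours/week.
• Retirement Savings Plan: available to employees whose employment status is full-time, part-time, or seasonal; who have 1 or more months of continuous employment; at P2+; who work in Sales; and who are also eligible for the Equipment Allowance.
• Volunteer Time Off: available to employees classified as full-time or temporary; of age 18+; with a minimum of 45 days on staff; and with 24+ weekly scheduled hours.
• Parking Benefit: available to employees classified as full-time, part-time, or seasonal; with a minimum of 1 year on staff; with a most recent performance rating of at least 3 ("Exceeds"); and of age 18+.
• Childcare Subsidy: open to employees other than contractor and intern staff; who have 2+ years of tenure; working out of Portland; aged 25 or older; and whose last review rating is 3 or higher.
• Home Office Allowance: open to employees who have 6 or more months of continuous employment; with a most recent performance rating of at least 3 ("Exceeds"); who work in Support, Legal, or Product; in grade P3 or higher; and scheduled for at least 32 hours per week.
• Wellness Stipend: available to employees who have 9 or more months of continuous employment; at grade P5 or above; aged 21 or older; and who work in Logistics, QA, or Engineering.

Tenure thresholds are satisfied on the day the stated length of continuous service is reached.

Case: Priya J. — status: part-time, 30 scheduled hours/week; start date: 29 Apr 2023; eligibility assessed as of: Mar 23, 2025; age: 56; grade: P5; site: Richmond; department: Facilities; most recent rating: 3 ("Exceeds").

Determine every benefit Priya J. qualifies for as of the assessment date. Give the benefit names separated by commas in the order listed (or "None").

Service from 29 Apr 2023 to Mar 23, 2025: 694 days.
Pension Scheme — status part-time ✗ (requires seasonal) → not eligible.
Equipment Allowance — service 694 days ≥ 90 days ✓; rating 3 ≥ 3 ✓; age 56 ≥ 18 ✓; dept Facilities ✗ → not eligible.
Retirement Savings Plan — status part-time ✓; service 694 days ≥ 1 month (≈30 days) ✓; grade P5 ≥ P2 ✓; dept Facilities ✗ → not eligible.
Volunteer Time Off — status part-time ✗ (requires full-time or temporary) → not eligible.
Parking Benefit — status part-time ✓; service 694 days ≥ 1 year (≈365 days) ✓; rating 3 ≥ 3 ✓; age 56 ≥ 18 ✓ → eligible.
Childcare Subsidy — status part-time ✓ (not excluded); service 694 days < 2 years (≈730 days) ✗ → not eligible.
Home Office Allowance — service 694 days ≥ 6 months (≈180 days) ✓; rating 3 ≥ 3 ✓; dept Facilities ✗ → not eligible.
Wellness Stipend — service 694 days ≥ 9 months (≈270 days) ✓; grade P5 ≥ P5 ✓; age 56 ≥ 21 ✓; dept Facilities ✗ → not eligible.

Parking Benefit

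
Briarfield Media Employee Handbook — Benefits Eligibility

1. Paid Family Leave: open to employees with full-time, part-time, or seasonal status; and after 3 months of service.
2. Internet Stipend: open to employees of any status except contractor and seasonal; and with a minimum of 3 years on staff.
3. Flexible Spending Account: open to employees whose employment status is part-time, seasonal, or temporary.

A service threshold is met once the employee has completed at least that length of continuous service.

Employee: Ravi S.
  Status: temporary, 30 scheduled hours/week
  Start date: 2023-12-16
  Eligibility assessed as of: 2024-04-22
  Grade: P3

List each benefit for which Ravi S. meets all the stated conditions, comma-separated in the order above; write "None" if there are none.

Service from 2023-12-16 to 2024-04-22: 128 days.
Paid Family Leave — status temporary ✗ (requires full-time, part-time, or seasonal) → not eligible.
Internet Stipend — status temporary ✓ (not excluded); service 128 days < 3 years (≈1095 days) ✗ → not eligible.
Flexible Spending Account — status temporary ✓ → eligible.

Flexible Spending Account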